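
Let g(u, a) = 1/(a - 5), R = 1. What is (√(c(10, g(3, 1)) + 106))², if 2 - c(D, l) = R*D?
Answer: 98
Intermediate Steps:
g(u, a) = 1/(-5 + a)
c(D, l) = 2 - D
(√(c(10, g(3, 1)) + 106))² = (√((2 - 1*10) + 106))² = (√((2 - 10) + 106))² = (√(-8 + 106))² = (√98)² = (7*√2)² = 98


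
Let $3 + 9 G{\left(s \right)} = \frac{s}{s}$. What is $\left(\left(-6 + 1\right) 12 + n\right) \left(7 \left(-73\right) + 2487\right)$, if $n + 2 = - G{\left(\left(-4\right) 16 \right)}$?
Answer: $- \frac{1098656}{9} \approx -1.2207 \cdot 10^{5}$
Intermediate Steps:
$G{\left(s \right)} = - \frac{2}{9}$ ($G{\left(s \right)} = - \frac{1}{3} + \frac{s \frac{1}{s}}{9} = - \frac{1}{3} + \frac{1}{9} \cdot 1 = - \frac{1}{3} + \frac{1}{9} = - \frac{2}{9}$)
$n = - \frac{16}{9}$ ($n = -2 - - \frac{2}{9} = -2 + \frac{2}{9} = - \frac{16}{9} \approx -1.7778$)
$\left(\left(-6 + 1\right) 12 + n\right) \left(7 \left(-73\right) + 2487\right) = \left(\left(-6 + 1\right) 12 - \frac{16}{9}\right) \left(7 \left(-73\right) + 2487\right) = \left(\left(-5\right) 12 - \frac{16}{9}\right) \left(-511 + 2487\right) = \left(-60 - \frac{16}{9}\right) 1976 = \left(- \frac{556}{9}\right) 1976 = - \frac{1098656}{9}$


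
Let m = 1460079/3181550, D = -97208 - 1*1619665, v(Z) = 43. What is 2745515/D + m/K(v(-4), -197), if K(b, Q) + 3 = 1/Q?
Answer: -54565635721/31147399200 ≈ -1.7519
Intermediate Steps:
D = -1716873 (D = -97208 - 1619665 = -1716873)
K(b, Q) = -3 + 1/Q
m = 85887/187150 (m = 1460079*(1/3181550) = 85887/187150 ≈ 0.45892)
2745515/D + m/K(v(-4), -197) = 2745515/(-1716873) + 85887/(187150*(-3 + 1/(-197))) = 2745515*(-1/1716873) + 85887/(187150*(-3 - 1/197)) = -88565/55383 + 85887/(187150*(-592/197)) = -88565/55383 + (85887/187150)*(-197/592) = -88565/55383 - 85887/562400 = -54565635721/31147399200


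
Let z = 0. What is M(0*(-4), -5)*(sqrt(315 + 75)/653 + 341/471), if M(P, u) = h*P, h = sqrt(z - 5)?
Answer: 0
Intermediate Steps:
h = I*sqrt(5) (h = sqrt(0 - 5) = sqrt(-5) = I*sqrt(5) ≈ 2.2361*I)
M(P, u) = I*P*sqrt(5) (M(P, u) = (I*sqrt(5))*P = I*P*sqrt(5))
M(0*(-4), -5)*(sqrt(315 + 75)/653 + 341/471) = (I*(0*(-4))*sqrt(5))*(sqrt(315 + 75)/653 + 341/471) = (I*0*sqrt(5))*(sqrt(390)*(1/653) + 341*(1/471)) = 0*(sqrt(390)/653 + 341/471) = 0*(341/471 + sqrt(390)/653) = 0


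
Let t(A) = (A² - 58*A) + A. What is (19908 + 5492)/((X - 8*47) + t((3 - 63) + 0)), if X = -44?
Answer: 127/33 ≈ 3.8485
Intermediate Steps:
t(A) = A² - 57*A
(19908 + 5492)/((X - 8*47) + t((3 - 63) + 0)) = (19908 + 5492)/((-44 - 8*47) + ((3 - 63) + 0)*(-57 + ((3 - 63) + 0))) = 25400/((-44 - 376) + (-60 + 0)*(-57 + (-60 + 0))) = 25400/(-420 - 60*(-57 - 60)) = 25400/(-420 - 60*(-117)) = 25400/(-420 + 7020) = 25400/6600 = 25400*(1/6600) = 127/33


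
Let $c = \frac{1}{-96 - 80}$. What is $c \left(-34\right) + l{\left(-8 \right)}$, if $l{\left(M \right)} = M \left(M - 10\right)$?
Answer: $\frac{12689}{88} \approx 144.19$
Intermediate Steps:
$l{\left(M \right)} = M \left(-10 + M\right)$
$c = - \frac{1}{176}$ ($c = \frac{1}{-176} = - \frac{1}{176} \approx -0.0056818$)
$c \left(-34\right) + l{\left(-8 \right)} = \left(- \frac{1}{176}\right) \left(-34\right) - 8 \left(-10 - 8\right) = \frac{17}{88} - -144 = \frac{17}{88} + 144 = \frac{12689}{88}$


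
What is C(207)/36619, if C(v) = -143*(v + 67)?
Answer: -3562/3329 ≈ -1.0700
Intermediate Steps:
C(v) = -9581 - 143*v (C(v) = -143*(67 + v) = -9581 - 143*v)
C(207)/36619 = (-9581 - 143*207)/36619 = (-9581 - 29601)*(1/36619) = -39182*1/36619 = -3562/3329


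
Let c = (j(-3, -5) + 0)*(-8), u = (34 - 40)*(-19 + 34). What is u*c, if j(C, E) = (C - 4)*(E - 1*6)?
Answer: 55440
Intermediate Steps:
j(C, E) = (-6 + E)*(-4 + C) (j(C, E) = (-4 + C)*(E - 6) = (-4 + C)*(-6 + E) = (-6 + E)*(-4 + C))
u = -90 (u = -6*15 = -90)
c = -616 (c = ((24 - 6*(-3) - 4*(-5) - 3*(-5)) + 0)*(-8) = ((24 + 18 + 20 + 15) + 0)*(-8) = (77 + 0)*(-8) = 77*(-8) = -616)
u*c = -90*(-616) = 55440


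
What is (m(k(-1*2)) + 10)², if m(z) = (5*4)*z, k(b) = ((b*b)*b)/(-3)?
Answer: 36100/9 ≈ 4011.1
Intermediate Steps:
k(b) = -b³/3 (k(b) = (b²*b)*(-⅓) = b³*(-⅓) = -b³/3)
m(z) = 20*z
(m(k(-1*2)) + 10)² = (20*(-(-1*2)³/3) + 10)² = (20*(-⅓*(-2)³) + 10)² = (20*(-⅓*(-8)) + 10)² = (20*(8/3) + 10)² = (160/3 + 10)² = (190/3)² = 36100/9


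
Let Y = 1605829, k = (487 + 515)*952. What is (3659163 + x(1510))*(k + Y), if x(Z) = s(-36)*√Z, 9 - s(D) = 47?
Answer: 9366480283479 - 97269854*√1510 ≈ 9.3627e+12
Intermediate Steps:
s(D) = -38 (s(D) = 9 - 1*47 = 9 - 47 = -38)
k = 953904 (k = 1002*952 = 953904)
x(Z) = -38*√Z
(3659163 + x(1510))*(k + Y) = (3659163 - 38*√1510)*(953904 + 1605829) = (3659163 - 38*√1510)*2559733 = 9366480283479 - 97269854*√1510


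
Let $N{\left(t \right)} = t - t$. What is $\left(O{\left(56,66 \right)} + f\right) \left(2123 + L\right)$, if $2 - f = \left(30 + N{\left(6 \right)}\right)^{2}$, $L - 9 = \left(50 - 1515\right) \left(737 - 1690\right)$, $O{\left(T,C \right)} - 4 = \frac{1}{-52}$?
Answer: $- \frac{65004499453}{52} \approx -1.2501 \cdot 10^{9}$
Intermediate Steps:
$O{\left(T,C \right)} = \frac{207}{52}$ ($O{\left(T,C \right)} = 4 + \frac{1}{-52} = 4 - \frac{1}{52} = \frac{207}{52}$)
$N{\left(t \right)} = 0$
$L = 1396154$ ($L = 9 + \left(50 - 1515\right) \left(737 - 1690\right) = 9 - -1396145 = 9 + 1396145 = 1396154$)
$f = -898$ ($f = 2 - \left(30 + 0\right)^{2} = 2 - 30^{2} = 2 - 900 = -898$)
$\left(O{\left(56,66 \right)} + f\right) \left(2123 + L\right) = \left(\frac{207}{52} - 898\right) \left(2123 + 1396154\right) = \left(- \frac{46489}{52}\right) 1398277 = - \frac{65004499453}{52}$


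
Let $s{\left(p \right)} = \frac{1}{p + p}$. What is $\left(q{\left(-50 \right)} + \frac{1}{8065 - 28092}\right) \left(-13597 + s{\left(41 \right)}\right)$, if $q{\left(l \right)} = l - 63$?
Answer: $\frac{180228329754}{117301} \approx 1.5365 \cdot 10^{6}$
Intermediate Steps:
$s{\left(p \right)} = \frac{1}{2 p}$
$q{\left(l \right)} = -63 + l$
$\left(q{\left(-50 \right)} + \frac{1}{8065 - 28092}\right) \left(-13597 + s{\left(41 \right)}\right) = \left(\left(-63 - 50\right) + \frac{1}{8065 - 28092}\right) \left(-13597 + \frac{1}{2 \cdot 41}\right) = \left(-113 + \frac{1}{-20027}\right) \left(-13597 + \frac{1}{2} \cdot \frac{1}{41}\right) = \left(-113 - \frac{1}{20027}\right) \left(-13597 + \frac{1}{82}\right) = \left(- \frac{2263052}{20027}\right) \left(- \frac{1114953}{82}\right) = \frac{180228329754}{117301}$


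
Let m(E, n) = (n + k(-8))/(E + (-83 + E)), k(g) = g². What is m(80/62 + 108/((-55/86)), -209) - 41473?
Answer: -29568799058/712971 ≈ -41473.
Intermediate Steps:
m(E, n) = (64 + n)/(-83 + 2*E) (m(E, n) = (n + (-8)²)/(E + (-83 + E)) = (n + 64)/(-83 + 2*E) = (64 + n)/(-83 + 2*E))
m(80/62 + 108/((-55/86)), -209) - 41473 = (64 - 209)/(-83 + 2*(80/62 + 108/((-55/86)))) - 41473 = -145/(-83 + 2*(80*(1/62) + 108/((-55*1/86)))) - 41473 = -145/(-83 + 2*(40/31 + 108/(-55/86))) - 41473 = -145/(-83 + 2*(40/31 + 108*(-86/55))) - 41473 = -145/(-83 + 2*(40/31 - 9288/55)) - 41473 = -145/(-83 + 2*(-285728/1705)) - 41473 = -145/(-83 - 571456/1705) - 41473 = -145/(-712971/1705) - 41473 = -1705/712971*(-145) - 41473 = 247225/712971 - 41473 = -29568799058/712971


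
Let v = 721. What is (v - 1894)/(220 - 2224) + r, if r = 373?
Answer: 249555/668 ≈ 373.59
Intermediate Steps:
(v - 1894)/(220 - 2224) + r = (721 - 1894)/(220 - 2224) + 373 = -1173/(-2004) + 373 = -1173*(-1/2004) + 373 = 391/668 + 373 = 249555/668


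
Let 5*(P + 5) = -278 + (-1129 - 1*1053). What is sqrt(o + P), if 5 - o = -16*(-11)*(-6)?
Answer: 2*sqrt(141) ≈ 23.749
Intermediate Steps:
P = -497 (P = -5 + (-278 + (-1129 - 1*1053))/5 = -5 + (-278 + (-1129 - 1053))/5 = -5 + (-278 - 2182)/5 = -5 + (1/5)*(-2460) = -5 - 492 = -497)
o = 1061 (o = 5 - (-16*(-11))*(-6) = 5 - 176*(-6) = 5 - 1*(-1056) = 5 + 1056 = 1061)
sqrt(o + P) = sqrt(1061 - 497) = sqrt(564) = 2*sqrt(141)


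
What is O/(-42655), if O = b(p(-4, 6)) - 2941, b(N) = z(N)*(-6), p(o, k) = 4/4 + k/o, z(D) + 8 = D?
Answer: 578/8531 ≈ 0.067753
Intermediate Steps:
z(D) = -8 + D
p(o, k) = 1 + k/o (p(o, k) = 4*(1/4) + k/o = 1 + k/o)
b(N) = 48 - 6*N (b(N) = (-8 + N)*(-6) = 48 - 6*N)
O = -2890 (O = (48 - 6*(6 - 4)/(-4)) - 2941 = (48 - (-3)*2/2) - 2941 = (48 - 6*(-1/2)) - 2941 = (48 + 3) - 2941 = 51 - 2941 = -2890)
O/(-42655) = -2890/(-42655) = -2890*(-1/42655) = 578/8531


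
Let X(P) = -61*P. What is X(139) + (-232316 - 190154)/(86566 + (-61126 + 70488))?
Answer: -406897991/47964 ≈ -8483.4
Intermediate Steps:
X(139) + (-232316 - 190154)/(86566 + (-61126 + 70488)) = -61*139 + (-232316 - 190154)/(86566 + (-61126 + 70488)) = -8479 - 422470/(86566 + 9362) = -8479 - 422470/95928 = -8479 - 422470*1/95928 = -8479 - 211235/47964 = -406897991/47964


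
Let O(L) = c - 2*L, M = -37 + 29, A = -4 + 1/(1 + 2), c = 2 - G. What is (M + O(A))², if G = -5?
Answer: 361/9 ≈ 40.111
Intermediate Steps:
c = 7 (c = 2 - 1*(-5) = 2 + 5 = 7)
A = -11/3 (A = -4 + 1/3 = -4 + ⅓ = -11/3 ≈ -3.6667)
M = -8
O(L) = 7 - 2*L
(M + O(A))² = (-8 + (7 - 2*(-11/3)))² = (-8 + (7 + 22/3))² = (-8 + 43/3)² = (19/3)² = 361/9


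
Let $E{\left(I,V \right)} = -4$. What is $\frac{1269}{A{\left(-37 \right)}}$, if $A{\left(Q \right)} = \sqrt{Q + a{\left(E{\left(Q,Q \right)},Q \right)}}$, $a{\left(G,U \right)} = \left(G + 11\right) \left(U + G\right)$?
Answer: $- \frac{141 i}{2} \approx - 70.5 i$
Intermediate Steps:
$a{\left(G,U \right)} = \left(11 + G\right) \left(G + U\right)$
$A{\left(Q \right)} = \sqrt{-28 + 8 Q}$ ($A{\left(Q \right)} = \sqrt{Q + \left(\left(-4\right)^{2} + 11 \left(-4\right) + 11 Q - 4 Q\right)} = \sqrt{Q + \left(16 - 44 + 11 Q - 4 Q\right)} = \sqrt{Q + \left(-28 + 7 Q\right)} = \sqrt{-28 + 8 Q}$)
$\frac{1269}{A{\left(-37 \right)}} = \frac{1269}{2 \sqrt{-7 + 2 \left(-37\right)}} = \frac{1269}{2 \sqrt{-7 - 74}} = \frac{1269}{2 \sqrt{-81}} = \frac{1269}{2 \cdot 9 i} = \frac{1269}{18 i} = 1269 \left(- \frac{i}{18}\right) = - \frac{141 i}{2}$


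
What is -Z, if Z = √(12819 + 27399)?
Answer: -√40218 ≈ -200.54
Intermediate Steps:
Z = √40218 ≈ 200.54
-Z = -√40218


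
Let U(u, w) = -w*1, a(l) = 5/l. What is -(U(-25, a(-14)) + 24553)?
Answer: -343747/14 ≈ -24553.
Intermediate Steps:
U(u, w) = -w
-(U(-25, a(-14)) + 24553) = -(-5/(-14) + 24553) = -(-5*(-1)/14 + 24553) = -(-1*(-5/14) + 24553) = -(5/14 + 24553) = -1*343747/14 = -343747/14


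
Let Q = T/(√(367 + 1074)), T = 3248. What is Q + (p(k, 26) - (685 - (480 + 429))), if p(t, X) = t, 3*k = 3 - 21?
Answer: 218 + 3248*√1441/1441 ≈ 303.56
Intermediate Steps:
k = -6 (k = (3 - 21)/3 = (⅓)*(-18) = -6)
Q = 3248*√1441/1441 (Q = 3248/(√(367 + 1074)) = 3248/(√1441) = 3248*(√1441/1441) = 3248*√1441/1441 ≈ 85.563)
Q + (p(k, 26) - (685 - (480 + 429))) = 3248*√1441/1441 + (-6 - (685 - (480 + 429))) = 3248*√1441/1441 + (-6 - (685 - 1*909)) = 3248*√1441/1441 + (-6 - (685 - 909)) = 3248*√1441/1441 + (-6 - 1*(-224)) = 3248*√1441/1441 + (-6 + 224) = 3248*√1441/1441 + 218 = 218 + 3248*√1441/1441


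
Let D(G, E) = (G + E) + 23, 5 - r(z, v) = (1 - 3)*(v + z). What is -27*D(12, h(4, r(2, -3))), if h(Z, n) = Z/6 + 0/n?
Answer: -963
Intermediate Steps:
r(z, v) = 5 + 2*v + 2*z (r(z, v) = 5 - (1 - 3)*(v + z) = 5 - (-2)*(v + z) = 5 - (-2*v - 2*z) = 5 + (2*v + 2*z) = 5 + 2*v + 2*z)
h(Z, n) = Z/6 (h(Z, n) = Z*(⅙) + 0 = Z/6 + 0 = Z/6)
D(G, E) = 23 + E + G (D(G, E) = (E + G) + 23 = 23 + E + G)
-27*D(12, h(4, r(2, -3))) = -27*(23 + (⅙)*4 + 12) = -27*(23 + ⅔ + 12) = -27*107/3 = -963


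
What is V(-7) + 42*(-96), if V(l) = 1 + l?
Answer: -4038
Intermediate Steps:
V(-7) + 42*(-96) = (1 - 7) + 42*(-96) = -6 - 4032 = -4038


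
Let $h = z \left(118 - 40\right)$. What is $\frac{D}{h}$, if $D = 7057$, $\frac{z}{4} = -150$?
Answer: $- \frac{7057}{46800} \approx -0.15079$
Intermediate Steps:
$z = -600$ ($z = 4 \left(-150\right) = -600$)
$h = -46800$ ($h = - 600 \left(118 - 40\right) = \left(-600\right) 78 = -46800$)
$\frac{D}{h} = \frac{7057}{-46800} = 7057 \left(- \frac{1}{46800}\right) = - \frac{7057}{46800}$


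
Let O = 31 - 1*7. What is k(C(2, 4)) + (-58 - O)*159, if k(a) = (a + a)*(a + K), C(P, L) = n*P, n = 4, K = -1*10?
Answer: -13070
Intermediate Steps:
K = -10
C(P, L) = 4*P
O = 24 (O = 31 - 7 = 24)
k(a) = 2*a*(-10 + a) (k(a) = (a + a)*(a - 10) = (2*a)*(-10 + a) = 2*a*(-10 + a))
k(C(2, 4)) + (-58 - O)*159 = 2*(4*2)*(-10 + 4*2) + (-58 - 1*24)*159 = 2*8*(-10 + 8) + (-58 - 24)*159 = 2*8*(-2) - 82*159 = -32 - 13038 = -13070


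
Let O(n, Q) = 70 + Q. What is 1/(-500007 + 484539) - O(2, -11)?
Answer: -912613/15468 ≈ -59.000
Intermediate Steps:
1/(-500007 + 484539) - O(2, -11) = 1/(-500007 + 484539) - (70 - 11) = 1/(-15468) - 1*59 = -1/15468 - 59 = -912613/15468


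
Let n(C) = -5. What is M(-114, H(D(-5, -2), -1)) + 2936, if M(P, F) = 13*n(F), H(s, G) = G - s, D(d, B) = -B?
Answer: 2871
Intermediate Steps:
M(P, F) = -65 (M(P, F) = 13*(-5) = -65)
M(-114, H(D(-5, -2), -1)) + 2936 = -65 + 2936 = 2871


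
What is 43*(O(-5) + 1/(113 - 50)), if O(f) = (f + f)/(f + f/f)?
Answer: 13631/126 ≈ 108.18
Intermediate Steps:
O(f) = 2*f/(1 + f) (O(f) = (2*f)/(f + 1) = (2*f)/(1 + f) = 2*f/(1 + f))
43*(O(-5) + 1/(113 - 50)) = 43*(2*(-5)/(1 - 5) + 1/(113 - 50)) = 43*(2*(-5)/(-4) + 1/63) = 43*(2*(-5)*(-1/4) + 1/63) = 43*(5/2 + 1/63) = 43*(317/126) = 13631/126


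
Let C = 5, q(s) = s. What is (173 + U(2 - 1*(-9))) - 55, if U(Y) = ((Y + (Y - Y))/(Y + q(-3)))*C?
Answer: 999/8 ≈ 124.88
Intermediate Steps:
U(Y) = 5*Y/(-3 + Y) (U(Y) = ((Y + (Y - Y))/(Y - 3))*5 = ((Y + 0)/(-3 + Y))*5 = (Y/(-3 + Y))*5 = 5*Y/(-3 + Y))
(173 + U(2 - 1*(-9))) - 55 = (173 + 5*(2 - 1*(-9))/(-3 + (2 - 1*(-9)))) - 55 = (173 + 5*(2 + 9)/(-3 + (2 + 9))) - 55 = (173 + 5*11/(-3 + 11)) - 55 = (173 + 5*11/8) - 55 = (173 + 5*11*(⅛)) - 55 = (173 + 55/8) - 55 = 1439/8 - 55 = 999/8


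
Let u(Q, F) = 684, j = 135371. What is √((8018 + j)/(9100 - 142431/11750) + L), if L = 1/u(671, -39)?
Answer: √2338320353735432278459/12173212866 ≈ 3.9723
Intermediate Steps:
L = 1/684 ≈ 0.0014620
√((8018 + j)/(9100 - 142431/11750) + L) = √((8018 + 135371)/(9100 - 142431/11750) + 1/684) = √(143389/(9100 - 142431*1/11750) + 1/684) = √(143389/(9100 - 142431/11750) + 1/684) = √(143389/(106782569/11750) + 1/684) = √(143389*(11750/106782569) + 1/684) = √(1684820750/106782569 + 1/684) = √(1152524175569/73039277196) = √2338320353735432278459/12173212866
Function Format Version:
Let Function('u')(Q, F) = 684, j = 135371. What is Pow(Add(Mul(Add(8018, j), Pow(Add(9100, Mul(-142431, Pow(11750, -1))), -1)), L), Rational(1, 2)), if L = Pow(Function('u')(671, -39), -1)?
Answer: Mul(Rational(1, 12173212866), Pow(2338320353735432278459, Rational(1, 2))) ≈ 3.9723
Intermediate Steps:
L = Rational(1, 684) (L = Pow(684, -1) = Rational(1, 684) ≈ 0.0014620)
Pow(Add(Mul(Add(8018, j), Pow(Add(9100, Mul(-142431, Pow(11750, -1))), -1)), L), Rational(1, 2)) = Pow(Add(Mul(Add(8018, 135371), Pow(Add(9100, Mul(-142431, Pow(11750, -1))), -1)), Rational(1, 684)), Rational(1, 2)) = Pow(Add(Mul(143389, Pow(Add(9100, Mul(-142431, Rational(1, 11750))), -1)), Rational(1, 684)), Rational(1, 2)) = Pow(Add(Mul(143389, Pow(Add(9100, Rational(-142431, 11750)), -1)), Rational(1, 684)), Rational(1, 2)) = Pow(Add(Mul(143389, Pow(Rational(106782569, 11750), -1)), Rational(1, 684)), Rational(1, 2)) = Pow(Add(Mul(143389, Rational(11750, 106782569)), Rational(1, 684)), Rational(1, 2)) = Pow(Add(Rational(1684820750, 106782569), Rational(1, 684)), Rational(1, 2)) = Pow(Rational(1152524175569, 73039277196), Rational(1, 2)) = Mul(Rational(1, 12173212866), Pow(2338320353735432278459, Rational(1, 2)))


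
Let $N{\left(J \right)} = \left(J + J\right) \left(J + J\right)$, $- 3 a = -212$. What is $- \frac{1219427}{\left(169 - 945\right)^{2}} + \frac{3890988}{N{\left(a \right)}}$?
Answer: $\frac{326067384385}{1691512384} \approx 192.77$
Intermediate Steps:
$a = \frac{212}{3}$ ($a = \left(- \frac{1}{3}\right) \left(-212\right) = \frac{212}{3} \approx 70.667$)
$N{\left(J \right)} = 4 J^{2}$ ($N{\left(J \right)} = 2 J 2 J = 4 J^{2}$)
$- \frac{1219427}{\left(169 - 945\right)^{2}} + \frac{3890988}{N{\left(a \right)}} = - \frac{1219427}{\left(169 - 945\right)^{2}} + \frac{3890988}{4 \left(\frac{212}{3}\right)^{2}} = - \frac{1219427}{\left(-776\right)^{2}} + \frac{3890988}{4 \cdot \frac{44944}{9}} = - \frac{1219427}{602176} + \frac{3890988}{\frac{179776}{9}} = \left(-1219427\right) \frac{1}{602176} + 3890988 \cdot \frac{9}{179776} = - \frac{1219427}{602176} + \frac{8754723}{44944} = \frac{326067384385}{1691512384}$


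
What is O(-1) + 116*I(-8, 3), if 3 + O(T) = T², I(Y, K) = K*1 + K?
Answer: 694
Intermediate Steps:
I(Y, K) = 2*K (I(Y, K) = K + K = 2*K)
O(T) = -3 + T²
O(-1) + 116*I(-8, 3) = (-3 + (-1)²) + 116*(2*3) = (-3 + 1) + 116*6 = -2 + 696 = 694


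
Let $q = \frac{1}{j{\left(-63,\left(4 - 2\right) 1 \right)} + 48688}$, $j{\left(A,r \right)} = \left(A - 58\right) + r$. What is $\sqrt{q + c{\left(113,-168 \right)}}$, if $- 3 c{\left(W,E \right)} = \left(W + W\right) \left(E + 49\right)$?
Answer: $\frac{13 \sqrt{1126181205267}}{145707} \approx 94.682$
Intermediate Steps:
$c{\left(W,E \right)} = - \frac{2 W \left(49 + E\right)}{3}$ ($c{\left(W,E \right)} = - \frac{\left(W + W\right) \left(E + 49\right)}{3} = - \frac{2 W \left(49 + E\right)}{3}$)
$j{\left(A,r \right)} = -58 + A + r$ ($j{\left(A,r \right)} = \left(-58 + A\right) + r = -58 + A + r$)
$q = \frac{1}{48569}$ ($q = \frac{1}{\left(-58 - 63 + \left(4 - 2\right) 1\right) + 48688} = \frac{1}{\left(-58 - 63 + 2 \cdot 1\right) + 48688} = \frac{1}{\left(-58 - 63 + 2\right) + 48688} = \frac{1}{-119 + 48688} = \frac{1}{48569} \approx 2.0589 \cdot 10^{-5}$)
$\sqrt{q + c{\left(113,-168 \right)}} = \sqrt{\frac{1}{48569} - \frac{226 \left(49 - 168\right)}{3}} = \sqrt{\frac{1}{48569} - \frac{226}{3} \left(-119\right)} = \sqrt{\frac{1}{48569} + \frac{26894}{3}} = \sqrt{\frac{1306214689}{145707}} = \frac{13 \sqrt{1126181205267}}{145707}$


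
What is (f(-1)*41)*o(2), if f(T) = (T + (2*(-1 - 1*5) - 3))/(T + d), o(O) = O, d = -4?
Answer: 1312/5 ≈ 262.40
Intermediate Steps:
f(T) = (-15 + T)/(-4 + T) (f(T) = (T + (2*(-1 - 1*5) - 3))/(T - 4) = (T + (2*(-1 - 5) - 3))/(-4 + T) = (T + (2*(-6) - 3))/(-4 + T) = (T + (-12 - 3))/(-4 + T) = (T - 15)/(-4 + T) = (-15 + T)/(-4 + T))
(f(-1)*41)*o(2) = (((-15 - 1)/(-4 - 1))*41)*2 = ((-16/(-5))*41)*2 = (-⅕*(-16)*41)*2 = ((16/5)*41)*2 = (656/5)*2 = 1312/5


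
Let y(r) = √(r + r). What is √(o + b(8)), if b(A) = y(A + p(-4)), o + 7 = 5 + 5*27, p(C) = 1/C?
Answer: √(532 + 2*√62)/2 ≈ 11.702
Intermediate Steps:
o = 133 (o = -7 + (5 + 5*27) = -7 + (5 + 135) = -7 + 140 = 133)
y(r) = √2*√r (y(r) = √(2*r) = √2*√r)
b(A) = √2*√(-¼ + A) (b(A) = √2*√(A + 1/(-4)) = √2*√(A - ¼) = √2*√(-¼ + A))
√(o + b(8)) = √(133 + √(-2 + 8*8)/2) = √(133 + √(-2 + 64)/2) = √(133 + √62/2)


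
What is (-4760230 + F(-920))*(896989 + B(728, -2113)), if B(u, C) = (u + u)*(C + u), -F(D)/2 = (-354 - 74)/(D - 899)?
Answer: 90600071799178/17 ≈ 5.3294e+12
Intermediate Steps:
F(D) = 856/(-899 + D) (F(D) = -2*(-354 - 74)/(D - 899) = -(-856)/(-899 + D) = 856/(-899 + D))
B(u, C) = 2*u*(C + u) (B(u, C) = (2*u)*(C + u) = 2*u*(C + u))
(-4760230 + F(-920))*(896989 + B(728, -2113)) = (-4760230 + 856/(-899 - 920))*(896989 + 2*728*(-2113 + 728)) = (-4760230 + 856/(-1819))*(896989 + 2*728*(-1385)) = (-4760230 + 856*(-1/1819))*(896989 - 2016560) = (-4760230 - 8/17)*(-1119571) = -80923918/17*(-1119571) = 90600071799178/17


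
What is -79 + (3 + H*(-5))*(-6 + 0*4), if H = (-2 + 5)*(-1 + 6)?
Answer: 353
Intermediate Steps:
H = 15 (H = 3*5 = 15)
-79 + (3 + H*(-5))*(-6 + 0*4) = -79 + (3 + 15*(-5))*(-6 + 0*4) = -79 + (3 - 75)*(-6 + 0) = -79 - 72*(-6) = -79 + 432 = 353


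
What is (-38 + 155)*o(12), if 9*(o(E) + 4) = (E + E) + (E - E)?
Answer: -156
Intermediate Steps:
o(E) = -4 + 2*E/9 (o(E) = -4 + ((E + E) + (E - E))/9 = -4 + (2*E + 0)/9 = -4 + (2*E)/9 = -4 + 2*E/9)
(-38 + 155)*o(12) = (-38 + 155)*(-4 + (2/9)*12) = 117*(-4 + 8/3) = 117*(-4/3) = -156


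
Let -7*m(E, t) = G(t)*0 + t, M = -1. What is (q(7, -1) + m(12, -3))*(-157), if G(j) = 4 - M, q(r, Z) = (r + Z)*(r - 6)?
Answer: -7065/7 ≈ -1009.3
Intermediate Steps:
q(r, Z) = (-6 + r)*(Z + r) (q(r, Z) = (Z + r)*(-6 + r) = (-6 + r)*(Z + r))
G(j) = 5 (G(j) = 4 - 1*(-1) = 4 + 1 = 5)
m(E, t) = -t/7 (m(E, t) = -(5*0 + t)/7 = -(0 + t)/7 = -t/7)
(q(7, -1) + m(12, -3))*(-157) = ((7² - 6*(-1) - 6*7 - 1*7) - ⅐*(-3))*(-157) = ((49 + 6 - 42 - 7) + 3/7)*(-157) = (6 + 3/7)*(-157) = (45/7)*(-157) = -7065/7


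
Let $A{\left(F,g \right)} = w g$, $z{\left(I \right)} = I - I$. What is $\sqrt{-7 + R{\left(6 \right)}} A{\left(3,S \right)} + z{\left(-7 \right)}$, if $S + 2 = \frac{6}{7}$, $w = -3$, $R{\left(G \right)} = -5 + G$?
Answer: $\frac{24 i \sqrt{6}}{7} \approx 8.3983 i$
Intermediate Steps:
$z{\left(I \right)} = 0$
$S = - \frac{8}{7}$ ($S = -2 + \frac{6}{7} = - \frac{8}{7} \approx -1.1429$)
$A{\left(F,g \right)} = - 3 g$
$\sqrt{-7 + R{\left(6 \right)}} A{\left(3,S \right)} + z{\left(-7 \right)} = \sqrt{-7 + \left(-5 + 6\right)} \left(\left(-3\right) \left(- \frac{8}{7}\right)\right) + 0 = \sqrt{-7 + 1} \cdot \frac{24}{7} + 0 = \sqrt{-6} \cdot \frac{24}{7} + 0 = i \sqrt{6} \cdot \frac{24}{7} + 0 = \frac{24 i \sqrt{6}}{7} + 0 = \frac{24 i \sqrt{6}}{7}$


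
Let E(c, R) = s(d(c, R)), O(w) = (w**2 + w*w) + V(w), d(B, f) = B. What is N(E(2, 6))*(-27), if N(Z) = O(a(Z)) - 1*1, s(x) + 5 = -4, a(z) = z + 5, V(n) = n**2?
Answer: -1269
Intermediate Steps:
a(z) = 5 + z
s(x) = -9 (s(x) = -5 - 4 = -9)
O(w) = 3*w**2 (O(w) = (w**2 + w*w) + w**2 = (w**2 + w**2) + w**2 = 2*w**2 + w**2 = 3*w**2)
E(c, R) = -9
N(Z) = -1 + 3*(5 + Z)**2 (N(Z) = 3*(5 + Z)**2 - 1*1 = 3*(5 + Z)**2 - 1 = -1 + 3*(5 + Z)**2)
N(E(2, 6))*(-27) = (-1 + 3*(5 - 9)**2)*(-27) = (-1 + 3*(-4)**2)*(-27) = (-1 + 3*16)*(-27) = (-1 + 48)*(-27) = 47*(-27) = -1269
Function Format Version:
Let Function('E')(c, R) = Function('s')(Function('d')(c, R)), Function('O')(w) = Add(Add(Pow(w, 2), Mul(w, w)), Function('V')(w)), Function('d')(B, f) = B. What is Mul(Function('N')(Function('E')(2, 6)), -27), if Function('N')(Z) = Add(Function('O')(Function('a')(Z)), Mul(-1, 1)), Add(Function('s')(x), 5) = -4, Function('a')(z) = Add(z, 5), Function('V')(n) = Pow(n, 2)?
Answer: -1269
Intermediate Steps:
Function('a')(z) = Add(5, z)
Function('s')(x) = -9 (Function('s')(x) = Add(-5, -4) = -9)
Function('O')(w) = Mul(3, Pow(w, 2)) (Function('O')(w) = Add(Add(Pow(w, 2), Mul(w, w)), Pow(w, 2)) = Add(Add(Pow(w, 2), Pow(w, 2)), Pow(w, 2)) = Add(Mul(2, Pow(w, 2)), Pow(w, 2)) = Mul(3, Pow(w, 2)))
Function('E')(c, R) = -9
Function('N')(Z) = Add(-1, Mul(3, Pow(Add(5, Z), 2))) (Function('N')(Z) = Add(Mul(3, Pow(Add(5, Z), 2)), Mul(-1, 1)) = Add(Mul(3, Pow(Add(5, Z), 2)), -1) = Add(-1, Mul(3, Pow(Add(5, Z), 2))))
Mul(Function('N')(Function('E')(2, 6)), -27) = Mul(Add(-1, Mul(3, Pow(Add(5, -9), 2))), -27) = Mul(Add(-1, Mul(3, Pow(-4, 2))), -27) = Mul(Add(-1, Mul(3, 16)), -27) = Mul(Add(-1, 48), -27) = Mul(47, -27) = -1269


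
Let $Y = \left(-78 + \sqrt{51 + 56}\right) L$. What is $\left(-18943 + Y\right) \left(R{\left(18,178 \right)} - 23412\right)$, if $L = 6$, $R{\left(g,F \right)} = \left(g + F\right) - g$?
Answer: $450995174 - 139404 \sqrt{107} \approx 4.4955 \cdot 10^{8}$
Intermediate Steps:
$R{\left(g,F \right)} = F$ ($R{\left(g,F \right)} = \left(F + g\right) - g = F$)
$Y = -468 + 6 \sqrt{107}$ ($Y = \left(-78 + \sqrt{51 + 56}\right) 6 = \left(-78 + \sqrt{107}\right) 6 = -468 + 6 \sqrt{107} \approx -405.94$)
$\left(-18943 + Y\right) \left(R{\left(18,178 \right)} - 23412\right) = \left(-18943 - \left(468 - 6 \sqrt{107}\right)\right) \left(178 - 23412\right) = \left(-19411 + 6 \sqrt{107}\right) \left(-23234\right) = 450995174 - 139404 \sqrt{107}$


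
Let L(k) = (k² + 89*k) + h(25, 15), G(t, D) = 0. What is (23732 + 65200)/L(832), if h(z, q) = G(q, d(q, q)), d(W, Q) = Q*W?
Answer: 7411/63856 ≈ 0.11606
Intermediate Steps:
h(z, q) = 0
L(k) = k² + 89*k (L(k) = (k² + 89*k) + 0 = k² + 89*k)
(23732 + 65200)/L(832) = (23732 + 65200)/((832*(89 + 832))) = 88932/((832*921)) = 88932/766272 = 88932*(1/766272) = 7411/63856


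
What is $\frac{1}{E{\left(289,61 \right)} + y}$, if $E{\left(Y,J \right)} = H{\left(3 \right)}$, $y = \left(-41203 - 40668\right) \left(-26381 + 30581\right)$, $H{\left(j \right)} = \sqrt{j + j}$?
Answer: $- \frac{57309700}{19706410284539999} - \frac{\sqrt{6}}{118238461707239994} \approx -2.9082 \cdot 10^{-9}$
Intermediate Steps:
$H{\left(j \right)} = \sqrt{2} \sqrt{j}$ ($H{\left(j \right)} = \sqrt{2 j} = \sqrt{2} \sqrt{j}$)
$y = -343858200$ ($y = \left(-81871\right) 4200 = -343858200$)
$E{\left(Y,J \right)} = \sqrt{6}$ ($E{\left(Y,J \right)} = \sqrt{2} \sqrt{3} = \sqrt{6}$)
$\frac{1}{E{\left(289,61 \right)} + y} = \frac{1}{\sqrt{6} - 343858200} = \frac{1}{-343858200 + \sqrt{6}}$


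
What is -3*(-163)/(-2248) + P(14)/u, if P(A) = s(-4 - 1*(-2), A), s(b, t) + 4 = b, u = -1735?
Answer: -834927/3900280 ≈ -0.21407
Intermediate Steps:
s(b, t) = -4 + b
P(A) = -6 (P(A) = -4 + (-4 - 1*(-2)) = -4 + (-4 + 2) = -4 - 2 = -6)
-3*(-163)/(-2248) + P(14)/u = -3*(-163)/(-2248) - 6/(-1735) = 489*(-1/2248) - 6*(-1/1735) = -489/2248 + 6/1735 = -834927/3900280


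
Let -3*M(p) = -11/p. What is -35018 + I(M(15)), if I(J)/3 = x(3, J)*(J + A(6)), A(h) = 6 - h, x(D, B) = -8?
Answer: -525358/15 ≈ -35024.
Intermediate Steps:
M(p) = 11/(3*p) (M(p) = -(-11)/(3*p) = 11/(3*p))
I(J) = -24*J (I(J) = 3*(-8*(J + (6 - 1*6))) = 3*(-8*(J + (6 - 6))) = 3*(-8*(J + 0)) = 3*(-8*J) = -24*J)
-35018 + I(M(15)) = -35018 - 88/15 = -525358/15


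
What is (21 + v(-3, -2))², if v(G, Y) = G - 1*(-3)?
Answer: 441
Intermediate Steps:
v(G, Y) = 3 + G (v(G, Y) = G + 3 = 3 + G)
(21 + v(-3, -2))² = (21 + (3 - 3))² = (21 + 0)² = 21² = 441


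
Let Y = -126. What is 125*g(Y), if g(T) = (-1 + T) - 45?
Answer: -21500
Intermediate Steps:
g(T) = -46 + T
125*g(Y) = 125*(-46 - 126) = 125*(-172) = -21500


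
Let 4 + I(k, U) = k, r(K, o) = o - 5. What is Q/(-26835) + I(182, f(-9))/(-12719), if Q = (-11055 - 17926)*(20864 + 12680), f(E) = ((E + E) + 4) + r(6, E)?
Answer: 12364626890786/341314365 ≈ 36227.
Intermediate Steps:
r(K, o) = -5 + o
f(E) = -1 + 3*E (f(E) = ((E + E) + 4) + (-5 + E) = (2*E + 4) + (-5 + E) = (4 + 2*E) + (-5 + E) = -1 + 3*E)
I(k, U) = -4 + k
Q = -972138664 (Q = -28981*33544 = -972138664)
Q/(-26835) + I(182, f(-9))/(-12719) = -972138664/(-26835) + (-4 + 182)/(-12719) = -972138664*(-1/26835) + 178*(-1/12719) = 972138664/26835 - 178/12719 = 12364626890786/341314365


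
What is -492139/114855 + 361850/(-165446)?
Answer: -61491355372/9501150165 ≈ -6.4720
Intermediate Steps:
-492139/114855 + 361850/(-165446) = -492139*1/114855 + 361850*(-1/165446) = -492139/114855 - 180925/82723 = -61491355372/9501150165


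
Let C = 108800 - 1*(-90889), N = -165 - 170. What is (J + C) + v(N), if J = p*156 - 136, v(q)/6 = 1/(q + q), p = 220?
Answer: 78347452/335 ≈ 2.3387e+5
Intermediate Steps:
N = -335
C = 199689 (C = 108800 + 90889 = 199689)
v(q) = 3/q (v(q) = 6/(q + q) = 6/((2*q)) = 6*(1/(2*q)) = 3/q)
J = 34184 (J = 220*156 - 136 = 34320 - 136 = 34184)
(J + C) + v(N) = (34184 + 199689) + 3/(-335) = 233873 + 3*(-1/335) = 233873 - 3/335 = 78347452/335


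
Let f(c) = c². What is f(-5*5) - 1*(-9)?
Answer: 634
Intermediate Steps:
f(-5*5) - 1*(-9) = (-5*5)² - 1*(-9) = (-25)² + 9 = 625 + 9 = 634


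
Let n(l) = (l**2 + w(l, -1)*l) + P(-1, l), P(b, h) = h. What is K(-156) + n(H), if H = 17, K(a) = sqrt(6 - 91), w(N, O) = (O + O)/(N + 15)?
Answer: 4879/16 + I*sqrt(85) ≈ 304.94 + 9.2195*I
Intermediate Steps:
w(N, O) = 2*O/(15 + N) (w(N, O) = (2*O)/(15 + N) = 2*O/(15 + N))
K(a) = I*sqrt(85) (K(a) = sqrt(-85) = I*sqrt(85))
n(l) = l + l**2 - 2*l/(15 + l) (n(l) = (l**2 + (2*(-1)/(15 + l))*l) + l = (l**2 + (-2/(15 + l))*l) + l = (l**2 - 2*l/(15 + l)) + l = l + l**2 - 2*l/(15 + l))
K(-156) + n(H) = I*sqrt(85) + 17*(-2 + (1 + 17)*(15 + 17))/(15 + 17) = I*sqrt(85) + 17*(-2 + 18*32)/32 = I*sqrt(85) + 17*(1/32)*(-2 + 576) = I*sqrt(85) + 17*(1/32)*574 = I*sqrt(85) + 4879/16 = 4879/16 + I*sqrt(85)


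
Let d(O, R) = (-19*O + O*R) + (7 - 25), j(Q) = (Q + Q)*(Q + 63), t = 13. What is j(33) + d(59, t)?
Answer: 5964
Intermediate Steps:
j(Q) = 2*Q*(63 + Q) (j(Q) = (2*Q)*(63 + Q) = 2*Q*(63 + Q))
d(O, R) = -18 - 19*O + O*R (d(O, R) = (-19*O + O*R) - 18 = -18 - 19*O + O*R)
j(33) + d(59, t) = 2*33*(63 + 33) + (-18 - 19*59 + 59*13) = 2*33*96 + (-18 - 1121 + 767) = 6336 - 372 = 5964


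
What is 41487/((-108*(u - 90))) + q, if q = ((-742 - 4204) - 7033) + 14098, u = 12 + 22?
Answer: 4285733/2016 ≈ 2125.9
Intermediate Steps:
u = 34
q = 2119 (q = (-4946 - 7033) + 14098 = -11979 + 14098 = 2119)
41487/((-108*(u - 90))) + q = 41487/((-108*(34 - 90))) + 2119 = 41487/((-108*(-56))) + 2119 = 41487/6048 + 2119 = 41487*(1/6048) + 2119 = 13829/2016 + 2119 = 4285733/2016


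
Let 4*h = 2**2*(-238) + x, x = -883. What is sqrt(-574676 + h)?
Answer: I*sqrt(2300539)/2 ≈ 758.38*I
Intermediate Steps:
h = -1835/4 (h = (2**2*(-238) - 883)/4 = (4*(-238) - 883)/4 = (-952 - 883)/4 = (1/4)*(-1835) = -1835/4 ≈ -458.75)
sqrt(-574676 + h) = sqrt(-574676 - 1835/4) = sqrt(-2300539/4) = I*sqrt(2300539)/2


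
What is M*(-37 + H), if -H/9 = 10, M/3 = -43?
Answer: 16383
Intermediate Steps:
M = -129 (M = 3*(-43) = -129)
H = -90 (H = -9*10 = -90)
M*(-37 + H) = -129*(-37 - 90) = -129*(-127) = 16383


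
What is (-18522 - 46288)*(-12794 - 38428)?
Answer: 3319697820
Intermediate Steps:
(-18522 - 46288)*(-12794 - 38428) = -64810*(-51222) = 3319697820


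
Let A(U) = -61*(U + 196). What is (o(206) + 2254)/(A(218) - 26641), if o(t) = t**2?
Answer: -8938/10379 ≈ -0.86116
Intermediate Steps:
A(U) = -11956 - 61*U (A(U) = -61*(196 + U) = -11956 - 61*U)
(o(206) + 2254)/(A(218) - 26641) = (206**2 + 2254)/((-11956 - 61*218) - 26641) = (42436 + 2254)/((-11956 - 13298) - 26641) = 44690/(-25254 - 26641) = 44690/(-51895) = 44690*(-1/51895) = -8938/10379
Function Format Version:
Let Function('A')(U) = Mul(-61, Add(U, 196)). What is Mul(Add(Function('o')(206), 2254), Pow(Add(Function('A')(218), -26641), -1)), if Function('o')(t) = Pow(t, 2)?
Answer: Rational(-8938, 10379) ≈ -0.86116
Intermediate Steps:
Function('A')(U) = Add(-11956, Mul(-61, U)) (Function('A')(U) = Mul(-61, Add(196, U)) = Add(-11956, Mul(-61, U)))
Mul(Add(Function('o')(206), 2254), Pow(Add(Function('A')(218), -26641), -1)) = Mul(Add(Pow(206, 2), 2254), Pow(Add(Add(-11956, Mul(-61, 218)), -26641), -1)) = Mul(Add(42436, 2254), Pow(Add(Add(-11956, -13298), -26641), -1)) = Mul(44690, Pow(Add(-25254, -26641), -1)) = Mul(44690, Pow(-51895, -1)) = Mul(44690, Rational(-1, 51895)) = Rational(-8938, 10379)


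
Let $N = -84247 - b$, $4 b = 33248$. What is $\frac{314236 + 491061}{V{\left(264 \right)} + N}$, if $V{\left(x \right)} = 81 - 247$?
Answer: $- \frac{805297}{92725} \approx -8.6848$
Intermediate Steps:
$b = 8312$ ($b = \frac{1}{4} \cdot 33248 = 8312$)
$V{\left(x \right)} = -166$
$N = -92559$ ($N = -84247 - 8312 = -92559$)
$\frac{314236 + 491061}{V{\left(264 \right)} + N} = \frac{314236 + 491061}{-166 - 92559} = \frac{805297}{-92725} = 805297 \left(- \frac{1}{92725}\right) = - \frac{805297}{92725}$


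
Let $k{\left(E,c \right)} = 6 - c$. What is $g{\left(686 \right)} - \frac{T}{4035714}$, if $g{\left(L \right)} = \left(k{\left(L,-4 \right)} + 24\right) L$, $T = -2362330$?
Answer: $\frac{47065677833}{2017857} \approx 23325.0$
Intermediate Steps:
$g{\left(L \right)} = 34 L$ ($g{\left(L \right)} = \left(\left(6 - -4\right) + 24\right) L = \left(\left(6 + 4\right) + 24\right) L = \left(10 + 24\right) L = 34 L$)
$g{\left(686 \right)} - \frac{T}{4035714} = 34 \cdot 686 - - \frac{2362330}{4035714} = 23324 - \left(-2362330\right) \frac{1}{4035714} = 23324 - - \frac{1181165}{2017857} = 23324 + \frac{1181165}{2017857} = \frac{47065677833}{2017857}$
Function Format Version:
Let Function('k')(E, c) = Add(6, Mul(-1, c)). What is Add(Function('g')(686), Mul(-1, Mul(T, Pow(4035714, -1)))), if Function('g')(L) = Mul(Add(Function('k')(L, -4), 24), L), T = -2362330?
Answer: Rational(47065677833, 2017857) ≈ 23325.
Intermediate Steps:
Function('g')(L) = Mul(34, L) (Function('g')(L) = Mul(Add(Add(6, Mul(-1, -4)), 24), L) = Mul(Add(Add(6, 4), 24), L) = Mul(Add(10, 24), L) = Mul(34, L))
Add(Function('g')(686), Mul(-1, Mul(T, Pow(4035714, -1)))) = Add(Mul(34, 686), Mul(-1, Mul(-2362330, Pow(4035714, -1)))) = Add(23324, Mul(-1, Mul(-2362330, Rational(1, 4035714)))) = Add(23324, Mul(-1, Rational(-1181165, 2017857))) = Add(23324, Rational(1181165, 2017857)) = Rational(47065677833, 2017857)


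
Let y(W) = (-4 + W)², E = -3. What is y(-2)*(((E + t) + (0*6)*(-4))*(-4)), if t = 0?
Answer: 432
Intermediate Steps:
y(-2)*(((E + t) + (0*6)*(-4))*(-4)) = (-4 - 2)²*(((-3 + 0) + (0*6)*(-4))*(-4)) = (-6)²*((-3 + 0*(-4))*(-4)) = 36*((-3 + 0)*(-4)) = 36*(-3*(-4)) = 36*12 = 432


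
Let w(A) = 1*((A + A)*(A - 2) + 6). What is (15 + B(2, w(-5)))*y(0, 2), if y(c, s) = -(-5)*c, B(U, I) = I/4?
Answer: 0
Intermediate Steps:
w(A) = 6 + 2*A*(-2 + A) (w(A) = 1*((2*A)*(-2 + A) + 6) = 1*(2*A*(-2 + A) + 6) = 1*(6 + 2*A*(-2 + A)) = 6 + 2*A*(-2 + A))
B(U, I) = I/4 (B(U, I) = I*(1/4) = I/4)
y(c, s) = 5*c
(15 + B(2, w(-5)))*y(0, 2) = (15 + (6 - 4*(-5) + 2*(-5)**2)/4)*(5*0) = (15 + (6 + 20 + 2*25)/4)*0 = (15 + (6 + 20 + 50)/4)*0 = (15 + (1/4)*76)*0 = (15 + 19)*0 = 34*0 = 0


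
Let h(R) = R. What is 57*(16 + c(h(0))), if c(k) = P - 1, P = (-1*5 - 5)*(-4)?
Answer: 3135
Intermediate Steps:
P = 40 (P = (-5 - 5)*(-4) = -10*(-4) = 40)
c(k) = 39 (c(k) = 40 - 1 = 39)
57*(16 + c(h(0))) = 57*(16 + 39) = 57*55 = 3135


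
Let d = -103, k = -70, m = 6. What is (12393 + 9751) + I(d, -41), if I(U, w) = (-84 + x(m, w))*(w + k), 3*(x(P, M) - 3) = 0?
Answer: 31135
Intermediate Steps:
x(P, M) = 3 (x(P, M) = 3 + (⅓)*0 = 3 + 0 = 3)
I(U, w) = 5670 - 81*w (I(U, w) = (-84 + 3)*(w - 70) = -81*(-70 + w) = 5670 - 81*w)
(12393 + 9751) + I(d, -41) = (12393 + 9751) + (5670 - 81*(-41)) = 22144 + (5670 + 3321) = 22144 + 8991 = 31135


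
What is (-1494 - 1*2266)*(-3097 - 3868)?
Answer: 26188400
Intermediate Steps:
(-1494 - 1*2266)*(-3097 - 3868) = (-1494 - 2266)*(-6965) = -3760*(-6965) = 26188400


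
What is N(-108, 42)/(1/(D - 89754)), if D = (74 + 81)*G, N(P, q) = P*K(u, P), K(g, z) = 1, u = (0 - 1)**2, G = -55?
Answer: 10614132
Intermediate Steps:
u = 1 (u = (-1)**2 = 1)
N(P, q) = P (N(P, q) = P*1 = P)
D = -8525 (D = (74 + 81)*(-55) = 155*(-55) = -8525)
N(-108, 42)/(1/(D - 89754)) = -108/(1/(-8525 - 89754)) = -108/(1/(-98279)) = -108/(-1/98279) = -108*(-98279) = 10614132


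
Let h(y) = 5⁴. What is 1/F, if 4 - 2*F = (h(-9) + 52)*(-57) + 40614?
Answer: -2/2021 ≈ -0.00098961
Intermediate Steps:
h(y) = 625
F = -2021/2 (F = 2 - ((625 + 52)*(-57) + 40614)/2 = 2 - (677*(-57) + 40614)/2 = 2 - (-38589 + 40614)/2 = 2 - ½*2025 = 2 - 2025/2 = -2021/2 ≈ -1010.5)
1/F = 1/(-2021/2) = -2/2021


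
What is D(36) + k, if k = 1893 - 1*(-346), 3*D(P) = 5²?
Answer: 6742/3 ≈ 2247.3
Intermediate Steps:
D(P) = 25/3 (D(P) = (⅓)*5² = (⅓)*25 = 25/3)
k = 2239 (k = 1893 + 346 = 2239)
D(36) + k = 25/3 + 2239 = 6742/3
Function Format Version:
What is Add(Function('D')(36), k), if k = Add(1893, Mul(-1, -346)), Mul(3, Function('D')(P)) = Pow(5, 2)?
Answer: Rational(6742, 3) ≈ 2247.3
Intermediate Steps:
Function('D')(P) = Rational(25, 3) (Function('D')(P) = Mul(Rational(1, 3), Pow(5, 2)) = Mul(Rational(1, 3), 25) = Rational(25, 3))
k = 2239 (k = Add(1893, 346) = 2239)
Add(Function('D')(36), k) = Add(Rational(25, 3), 2239) = Rational(6742, 3)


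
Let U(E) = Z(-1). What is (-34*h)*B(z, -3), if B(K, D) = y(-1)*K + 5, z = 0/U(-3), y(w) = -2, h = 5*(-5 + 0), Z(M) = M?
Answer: 4250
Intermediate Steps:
U(E) = -1
h = -25 (h = 5*(-5) = -25)
z = 0 (z = 0/(-1) = 0*(-1) = 0)
B(K, D) = 5 - 2*K (B(K, D) = -2*K + 5 = 5 - 2*K)
(-34*h)*B(z, -3) = (-34*(-25))*(5 - 2*0) = 850*(5 + 0) = 850*5 = 4250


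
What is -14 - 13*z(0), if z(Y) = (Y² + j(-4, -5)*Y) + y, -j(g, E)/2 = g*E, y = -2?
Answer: 12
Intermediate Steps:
j(g, E) = -2*E*g (j(g, E) = -2*g*E = -2*E*g)
z(Y) = -2 + Y² - 40*Y (z(Y) = (Y² + (-2*(-5)*(-4))*Y) - 2 = (Y² - 40*Y) - 2 = -2 + Y² - 40*Y)
-14 - 13*z(0) = -14 - 13*(-2 + 0² - 40*0) = -14 - 13*(-2 + 0 + 0) = -14 - 13*(-2) = -14 + 26 = 12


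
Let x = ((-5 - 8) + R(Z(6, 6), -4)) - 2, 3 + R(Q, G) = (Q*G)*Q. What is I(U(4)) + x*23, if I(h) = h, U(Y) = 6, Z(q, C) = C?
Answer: -3720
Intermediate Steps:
R(Q, G) = -3 + G*Q² (R(Q, G) = -3 + (Q*G)*Q = -3 + (G*Q)*Q = -3 + G*Q²)
x = -162 (x = ((-5 - 8) + (-3 - 4*6²)) - 2 = (-13 + (-3 - 4*36)) - 2 = (-13 + (-3 - 144)) - 2 = (-13 - 147) - 2 = -160 - 2 = -162)
I(U(4)) + x*23 = 6 - 162*23 = 6 - 3726 = -3720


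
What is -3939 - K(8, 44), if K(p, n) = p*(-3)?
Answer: -3915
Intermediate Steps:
K(p, n) = -3*p
-3939 - K(8, 44) = -3939 - (-3)*8 = -3939 - 1*(-24) = -3939 + 24 = -3915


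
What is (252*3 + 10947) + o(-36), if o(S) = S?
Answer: 11667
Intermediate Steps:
(252*3 + 10947) + o(-36) = (252*3 + 10947) - 36 = (756 + 10947) - 36 = 11703 - 36 = 11667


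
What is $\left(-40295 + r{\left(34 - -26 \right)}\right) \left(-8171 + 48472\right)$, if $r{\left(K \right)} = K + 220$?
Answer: $-1612644515$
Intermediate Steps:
$r{\left(K \right)} = 220 + K$
$\left(-40295 + r{\left(34 - -26 \right)}\right) \left(-8171 + 48472\right) = \left(-40295 + \left(220 + \left(34 - -26\right)\right)\right) \left(-8171 + 48472\right) = \left(-40295 + \left(220 + \left(34 + 26\right)\right)\right) 40301 = \left(-40295 + \left(220 + 60\right)\right) 40301 = \left(-40295 + 280\right) 40301 = \left(-40015\right) 40301 = -1612644515$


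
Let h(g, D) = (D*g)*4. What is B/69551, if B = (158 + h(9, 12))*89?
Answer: 52510/69551 ≈ 0.75499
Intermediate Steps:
h(g, D) = 4*D*g
B = 52510 (B = (158 + 4*12*9)*89 = (158 + 432)*89 = 590*89 = 52510)
B/69551 = 52510/69551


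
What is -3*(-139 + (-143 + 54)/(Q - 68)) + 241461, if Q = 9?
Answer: 14270535/59 ≈ 2.4187e+5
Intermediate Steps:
-3*(-139 + (-143 + 54)/(Q - 68)) + 241461 = -3*(-139 + (-143 + 54)/(9 - 68)) + 241461 = -3*(-139 - 89/(-59)) + 241461 = -3*(-139 - 89*(-1/59)) + 241461 = -3*(-139 + 89/59) + 241461 = -3*(-8112/59) + 241461 = 24336/59 + 241461 = 14270535/59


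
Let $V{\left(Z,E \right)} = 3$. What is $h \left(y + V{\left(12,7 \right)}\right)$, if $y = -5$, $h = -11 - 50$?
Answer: $122$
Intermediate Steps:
$h = -61$
$h \left(y + V{\left(12,7 \right)}\right) = - 61 \left(-5 + 3\right) = \left(-61\right) \left(-2\right) = 122$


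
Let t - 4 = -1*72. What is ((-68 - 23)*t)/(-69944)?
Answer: -221/2498 ≈ -0.088471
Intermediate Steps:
t = -68 (t = 4 - 1*72 = 4 - 72 = -68)
((-68 - 23)*t)/(-69944) = ((-68 - 23)*(-68))/(-69944) = -91*(-68)*(-1/69944) = 6188*(-1/69944) = -221/2498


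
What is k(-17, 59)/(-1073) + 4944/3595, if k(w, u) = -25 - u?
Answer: 5606892/3857435 ≈ 1.4535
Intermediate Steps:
k(-17, 59)/(-1073) + 4944/3595 = (-25 - 1*59)/(-1073) + 4944/3595 = (-25 - 59)*(-1/1073) + 4944*(1/3595) = -84*(-1/1073) + 4944/3595 = 84/1073 + 4944/3595 = 5606892/3857435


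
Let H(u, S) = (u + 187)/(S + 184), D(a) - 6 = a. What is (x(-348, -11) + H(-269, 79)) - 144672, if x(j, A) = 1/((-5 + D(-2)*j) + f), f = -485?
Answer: -71607875739/494966 ≈ -1.4467e+5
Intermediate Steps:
D(a) = 6 + a
H(u, S) = (187 + u)/(184 + S)
x(j, A) = 1/(-490 + 4*j) (x(j, A) = 1/((-5 + (6 - 2)*j) - 485) = 1/((-5 + 4*j) - 485) = 1/(-490 + 4*j))
(x(-348, -11) + H(-269, 79)) - 144672 = (1/(2*(-245 + 2*(-348))) + (187 - 269)/(184 + 79)) - 144672 = (1/(2*(-245 - 696)) - 82/263) - 144672 = ((1/2)/(-941) + (1/263)*(-82)) - 144672 = ((1/2)*(-1/941) - 82/263) - 144672 = (-1/1882 - 82/263) - 144672 = -154587/494966 - 144672 = -71607875739/494966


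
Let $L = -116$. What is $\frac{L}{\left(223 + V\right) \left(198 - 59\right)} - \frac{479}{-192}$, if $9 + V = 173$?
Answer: $\frac{8581525}{3442752} \approx 2.4926$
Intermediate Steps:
$V = 164$ ($V = -9 + 173 = 164$)
$\frac{L}{\left(223 + V\right) \left(198 - 59\right)} - \frac{479}{-192} = - \frac{116}{\left(223 + 164\right) \left(198 - 59\right)} - \frac{479}{-192} = - \frac{116}{387 \cdot 139} - - \frac{479}{192} = - \frac{116}{53793} + \frac{479}{192} = \frac{8581525}{3442752}$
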